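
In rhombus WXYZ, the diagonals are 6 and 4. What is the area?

The diagonals of a rhombus divide it into four right triangles.
Each triangle has legs 6/ 2 = 3 and 4/2 = 2, so each has area (1/2)*3*2 = 3.
Four such triangles give total area = (d1 * d2) / 2 = 12.

12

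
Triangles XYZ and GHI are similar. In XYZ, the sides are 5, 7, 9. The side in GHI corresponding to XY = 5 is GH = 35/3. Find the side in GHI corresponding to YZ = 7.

k = 35/3/5 = 7/3. HI = 7/3 * 7 = 49/3.

49/3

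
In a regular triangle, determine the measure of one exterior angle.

Each exterior angle of a regular n-gon is 360 / n.
For n = 3: 360 / 3 = 120 degrees.

120 degrees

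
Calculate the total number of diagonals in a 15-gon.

The number of diagonals in an n-gon is n(n - 3)/2.
For n = 15: 15(15 - 3)/2 = 15 × 12 / 2 = 90.

90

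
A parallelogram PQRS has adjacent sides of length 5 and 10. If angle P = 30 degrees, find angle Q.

Consecutive angles are supplementary: angle Q = 180 - 30 = 150 degrees.

150 degrees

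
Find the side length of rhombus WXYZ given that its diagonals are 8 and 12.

In a rhombus, the diagonals bisect each other perpendicularly, creating four congruent right triangles.
Each triangle has legs 4 (half of 8) and 6 (half of 12).
The hypotenuse of each right triangle is a side of the rhombus:
side = sqrt(4^2 + 6^2) = sqrt(52) = 2*sqrt(13)

2*sqrt(13)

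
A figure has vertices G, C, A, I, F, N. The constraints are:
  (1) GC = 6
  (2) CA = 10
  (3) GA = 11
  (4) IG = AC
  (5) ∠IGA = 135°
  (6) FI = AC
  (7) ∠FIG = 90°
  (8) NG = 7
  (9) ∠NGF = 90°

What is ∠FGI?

From the given relations: IG = AC = 10; FI = AC = 10.
Step 1: By the law of cosines on triangle GIF: GF² = 10² + 10² − 2·10·10·cos(90°) = 200, so GF = 10·√2.
Step 2: By the inverse law of cosines on triangle FGI: cos(∠FGI) = ((10·√2)² + 10² − 10²) / (2·10·√2·10) = 200/282.84 = 0.7071, so ∠FGI = 45°.

Therefore, the measure of angle ∠FGI = 45°.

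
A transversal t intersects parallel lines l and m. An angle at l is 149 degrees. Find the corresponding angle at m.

Corresponding angles are equal: 149 degrees.

149 degrees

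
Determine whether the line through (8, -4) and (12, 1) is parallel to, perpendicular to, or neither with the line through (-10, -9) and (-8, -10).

Slope of line 1: m1 = (1 - -4)/(12 - 8) = 5/4 = 5/4
Slope of line 2: m2 = (-10 - -9)/(-8 - -10) = -1/2 = -1/2
For parallel lines we need equal slopes: 5/4 != -1/2.
For perpendicular lines we need m1*m2 = -1: (5/4)(-1/2) = -5/8 != -1.
Since neither condition holds, the lines are neither parallel nor perpendicular.

Neither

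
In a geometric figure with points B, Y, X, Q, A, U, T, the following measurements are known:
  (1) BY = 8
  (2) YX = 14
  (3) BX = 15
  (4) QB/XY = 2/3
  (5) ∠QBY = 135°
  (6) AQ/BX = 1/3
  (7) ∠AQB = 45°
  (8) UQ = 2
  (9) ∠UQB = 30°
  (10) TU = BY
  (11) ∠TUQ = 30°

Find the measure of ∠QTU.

From the given relations: TU = BY = 8.
Step 1: By the law of cosines on triangle TUQ: TQ² = 8² + 2² − 2·8·2·cos(30°) = 40.29, so TQ ≈ 6.35.
Step 2: By the inverse law of cosines on triangle QTU: cos(∠QTU) = (6.35² + 8² − 2²) / (2·6.35·8) = 100.29/101.56 = 0.9875, so ∠QTU = 9.06°.

Therefore, the measure of angle ∠QTU = 9.06°.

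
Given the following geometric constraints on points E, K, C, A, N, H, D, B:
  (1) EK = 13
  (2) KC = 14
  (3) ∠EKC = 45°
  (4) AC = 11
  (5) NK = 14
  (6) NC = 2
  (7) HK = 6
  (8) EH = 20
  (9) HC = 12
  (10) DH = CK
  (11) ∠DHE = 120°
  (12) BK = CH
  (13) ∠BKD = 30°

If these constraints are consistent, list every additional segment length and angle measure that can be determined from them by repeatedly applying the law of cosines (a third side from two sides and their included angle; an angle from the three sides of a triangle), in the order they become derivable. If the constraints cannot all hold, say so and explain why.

These constraints are not satisfiable: by the triangle inequality in triangle KEH, (1) EK = 13 and (7) HK = 6 force EH ≤ 13 + 6 = 19, but (8) says EH = 20. No planar figure meets all of them, so nothing further can be derived.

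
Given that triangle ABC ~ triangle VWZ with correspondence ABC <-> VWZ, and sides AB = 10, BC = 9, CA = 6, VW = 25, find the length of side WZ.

k = 25/10 = 5/2. WZ = 5/2 * 9 = 45/2.

45/2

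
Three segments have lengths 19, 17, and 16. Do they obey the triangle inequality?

Sort the sides: 16, 17, 19.
It suffices to check that the sum of the two smallest exceeds the largest:
16 + 17 = 33 > 19. ✓
Yes, a valid triangle can be formed.

Yes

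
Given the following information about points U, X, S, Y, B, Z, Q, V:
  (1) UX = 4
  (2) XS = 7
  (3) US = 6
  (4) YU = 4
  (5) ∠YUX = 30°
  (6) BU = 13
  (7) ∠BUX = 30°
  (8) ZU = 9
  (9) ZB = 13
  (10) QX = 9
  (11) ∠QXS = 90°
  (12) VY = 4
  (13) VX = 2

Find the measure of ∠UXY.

Step 1: By the law of cosines on triangle XUY: XY² = 4² + 4² − 2·4·4·cos(30°) = 4.29, so XY ≈ 2.07.
Step 2: By the inverse law of cosines on triangle UXY: cos(∠UXY) = (4² + 2.07² − 4²) / (2·4·2.07) = 4.29/16.56 = 0.2588, so ∠UXY = 75°.

Therefore, the measure of angle ∠UXY = 75°.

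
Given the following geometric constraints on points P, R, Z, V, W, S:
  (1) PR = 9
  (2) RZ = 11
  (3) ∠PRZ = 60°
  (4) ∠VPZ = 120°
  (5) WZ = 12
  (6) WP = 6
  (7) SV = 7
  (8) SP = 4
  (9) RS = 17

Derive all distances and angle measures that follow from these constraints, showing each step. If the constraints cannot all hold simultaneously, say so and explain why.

These constraints are not satisfiable: by the triangle inequality in triangle PRS, (1) PR = 9 and (8) SP = 4 force RS ≤ 9 + 4 = 13, but (9) says RS = 17. No planar figure meets all of them, so nothing further can be derived.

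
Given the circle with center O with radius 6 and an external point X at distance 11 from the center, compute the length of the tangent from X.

tangent = √(d² - r²) = √(11² - 6²) = √(121 - 36) = √85 = sqrt(85)

sqrt(85)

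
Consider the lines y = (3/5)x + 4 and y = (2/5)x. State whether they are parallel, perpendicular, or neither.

Slope of line 1: m1 = 3/5
Slope of line 2: m2 = 2/5
m1 != m2 and m1*m2 = 6/25 != -1. Neither.

Neither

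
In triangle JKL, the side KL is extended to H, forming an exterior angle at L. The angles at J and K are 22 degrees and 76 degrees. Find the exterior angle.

The interior angle at L is 180 - 22 - 76 = 82 degrees.
The exterior angle and interior angle at L are supplementary:
Exterior angle = 180 - 82 = 98 degrees.

98 degrees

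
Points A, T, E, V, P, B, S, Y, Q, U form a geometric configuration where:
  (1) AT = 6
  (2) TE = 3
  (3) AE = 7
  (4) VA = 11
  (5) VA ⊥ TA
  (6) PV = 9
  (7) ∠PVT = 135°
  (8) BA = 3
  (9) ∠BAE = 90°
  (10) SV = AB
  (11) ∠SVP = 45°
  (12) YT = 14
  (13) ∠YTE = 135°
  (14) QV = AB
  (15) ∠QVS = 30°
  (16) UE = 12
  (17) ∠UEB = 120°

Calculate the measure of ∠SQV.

From the given relations: QV = AB = 3; SV = AB = 3.
Step 1: By the law of cosines on triangle QVS: QS² = 3² + 3² − 2·3·3·cos(30°) = 2.41, so QS ≈ 1.55.
Step 2: By the inverse law of cosines on triangle SQV: cos(∠SQV) = (1.55² + 3² − 3²) / (2·1.55·3) = 2.41/9.32 = 0.2588, so ∠SQV = 75°.

Therefore, the measure of angle ∠SQV = 75°.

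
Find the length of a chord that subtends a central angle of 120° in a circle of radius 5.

Chord = 2(5) sin(60°) = 5*sqrt(3)

5*sqrt(3)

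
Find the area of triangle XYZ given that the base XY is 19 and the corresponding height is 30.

A triangle's area is half the area of a rectangle with the same base and height.
Area = (1/2) * 19 * 30 = 285.

285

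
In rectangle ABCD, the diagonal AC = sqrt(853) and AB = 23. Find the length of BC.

Using the Pythagorean theorem: d^2 = a^2 + b^2
b^2 = d^2 - a^2
b^2 = 853 - 529
b^2 = 324
b = sqrt(324) = 18

18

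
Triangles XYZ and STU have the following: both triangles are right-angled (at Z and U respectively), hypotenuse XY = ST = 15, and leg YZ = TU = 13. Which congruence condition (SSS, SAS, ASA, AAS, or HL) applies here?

The given information matches HL: The hypotenuse and one leg of two right triangles are equal (Hypotenuse-Leg).

HL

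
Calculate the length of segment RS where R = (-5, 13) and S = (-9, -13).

d = sqrt((-4)^2 + (-26)^2) = sqrt(692) = 2*sqrt(173)

2*sqrt(173)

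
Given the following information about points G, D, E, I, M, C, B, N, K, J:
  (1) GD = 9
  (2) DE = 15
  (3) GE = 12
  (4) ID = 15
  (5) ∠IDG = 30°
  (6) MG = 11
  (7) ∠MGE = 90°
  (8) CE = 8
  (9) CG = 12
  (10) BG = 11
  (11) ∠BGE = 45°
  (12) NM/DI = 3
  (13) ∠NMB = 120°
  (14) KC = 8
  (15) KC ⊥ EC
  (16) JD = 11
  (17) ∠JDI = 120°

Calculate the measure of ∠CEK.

Step 1: By the law of cosines on triangle ECK: EK² = 8² + 8² − 2·8·8·cos(90°) = 128, so EK = 8·√2.
Step 2: By the inverse law of cosines on triangle CEK: cos(∠CEK) = (8² + (8·√2)² − 8²) / (2·8·8·√2) = 128/181.02 = 0.7071, so ∠CEK = 45°.

Therefore, the measure of angle ∠CEK = 45°.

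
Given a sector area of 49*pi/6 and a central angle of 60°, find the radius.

Sector area A = πr² × θ/360, so r² = 360A / (πθ).
r² = 360 × 49*pi/6 / (π × 60)
r² = 49
r = 7

7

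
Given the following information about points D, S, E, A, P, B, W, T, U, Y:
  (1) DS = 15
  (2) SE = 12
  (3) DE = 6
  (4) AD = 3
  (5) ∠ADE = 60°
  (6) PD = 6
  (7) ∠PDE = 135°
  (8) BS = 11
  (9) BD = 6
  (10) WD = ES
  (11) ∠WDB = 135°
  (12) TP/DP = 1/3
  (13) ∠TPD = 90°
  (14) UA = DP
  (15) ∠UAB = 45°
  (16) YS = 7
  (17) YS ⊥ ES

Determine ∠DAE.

Step 1: By the law of cosines on triangle ADE: AE² = 3² + 6² − 2·3·6·cos(60°) = 27, so AE = 3·√3.
Step 2: By the inverse law of cosines on triangle DAE: cos(∠DAE) = (3² + (3·√3)² − 6²) / (2·3·3·√3) = 0/31.18 = 0, so ∠DAE = 90°.

Therefore, the measure of angle ∠DAE = 90°.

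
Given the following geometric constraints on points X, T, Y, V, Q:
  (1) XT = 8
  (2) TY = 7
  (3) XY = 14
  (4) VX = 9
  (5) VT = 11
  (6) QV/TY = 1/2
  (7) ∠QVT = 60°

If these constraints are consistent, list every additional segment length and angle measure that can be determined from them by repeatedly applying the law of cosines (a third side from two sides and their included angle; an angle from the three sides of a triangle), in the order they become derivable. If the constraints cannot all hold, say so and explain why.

The constraints are consistent. Derivable facts, in order:
After 1 step:
- TQ ≈ 9.73
- ∠TVX = 45.82°
- ∠TXV = 80.41°
- ∠TXY = 19.62°
- ∠TYX = 22.56°
- ∠VTX = 53.78°
- ∠XTY = 137.82°
After 2 steps:
- ∠QTV = 18.14°
- ∠TQV = 101.86°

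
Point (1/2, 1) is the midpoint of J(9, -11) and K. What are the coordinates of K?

Using the midpoint formula: M = ((x1 + x2)/2, (y1 + y2)/2)
We know M = (1/2, 1) and J = (9, -11)
For x: 1/2 = (9 + x2)/2, so x2 = 2*1/2 - 9 = -8
For y: 1 = (-11 + y2)/2, so y2 = 2*1 - -11 = 13
K = (-8, 13)

(-8, 13)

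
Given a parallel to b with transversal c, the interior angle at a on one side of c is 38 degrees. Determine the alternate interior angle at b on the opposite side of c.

Alternate interior angles formed by parallel lines and a transversal are equal.
The given angle is 38 degrees.
The alternate interior angle = 38 degrees.

38 degrees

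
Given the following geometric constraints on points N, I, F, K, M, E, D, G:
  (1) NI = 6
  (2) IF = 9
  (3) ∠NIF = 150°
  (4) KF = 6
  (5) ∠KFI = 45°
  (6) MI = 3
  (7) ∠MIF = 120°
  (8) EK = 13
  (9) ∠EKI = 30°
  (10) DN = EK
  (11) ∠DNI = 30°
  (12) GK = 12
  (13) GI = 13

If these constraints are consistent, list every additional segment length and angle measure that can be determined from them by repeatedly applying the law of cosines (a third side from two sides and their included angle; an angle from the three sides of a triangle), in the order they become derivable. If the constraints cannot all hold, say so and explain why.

The constraints are consistent. Derivable facts, in order:
After 1 step:
- FM = 3·√13
- ID ≈ 8.36
- IK ≈ 6.37
- NF ≈ 14.51
After 2 steps:
- IE ≈ 8.13
- ∠DIN = 128.97°
- ∠FIK = 41.73°
- ∠FKI = 93.27°
- ∠FMI = 46.1°
- ∠FNI = 18.07°
- ∠GIK = 66.67°
- ∠GKI = 84.14°
- ∠IDN = 21.03°
- ∠IFM = 13.9°
- ∠IFN = 11.93°
- ∠IGK = 29.19°
After 3 steps:
- ∠EIK = 126.92°
- ∠IEK = 23.08°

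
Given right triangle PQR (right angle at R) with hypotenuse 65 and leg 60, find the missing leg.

Rearranging the Pythagorean theorem to solve for the unknown leg:
leg^2 = hypotenuse^2 - known_leg^2 = 4225 - 3600 = 625
leg = sqrt(625) = 25.

25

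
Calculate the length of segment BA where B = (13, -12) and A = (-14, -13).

d = sqrt((-27)^2 + (-1)^2) = sqrt(730)

sqrt(730)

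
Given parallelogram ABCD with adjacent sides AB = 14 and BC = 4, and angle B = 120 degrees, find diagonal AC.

Law of cosines: d^2 = 14^2 + 4^2 - 2(14)(4)cos(120°) = 268, so d = 2*sqrt(67).

2*sqrt(67)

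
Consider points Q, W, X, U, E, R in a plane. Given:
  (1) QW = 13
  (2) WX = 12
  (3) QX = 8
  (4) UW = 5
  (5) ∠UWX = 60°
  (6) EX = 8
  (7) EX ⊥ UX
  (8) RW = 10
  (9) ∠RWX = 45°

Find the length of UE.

Step 1: By the law of cosines on triangle UWX: UX² = 5² + 12² − 2·5·12·cos(60°) = 109, so UX = √109.
Step 2: By the law of cosines on triangle UXE: UE² = √109² + 8² − 2·√109·8·cos(90°) = 173, so UE = √173.

Therefore, the length of UE = √173.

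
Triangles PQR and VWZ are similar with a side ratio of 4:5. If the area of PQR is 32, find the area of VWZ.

The ratio of areas of similar triangles = (side ratio)^2.
Side ratio = 4:5, so area ratio = 16:25.
Area of VWZ / Area of PQR = 25/16
Area of VWZ = 32 * 25/16 = 50

50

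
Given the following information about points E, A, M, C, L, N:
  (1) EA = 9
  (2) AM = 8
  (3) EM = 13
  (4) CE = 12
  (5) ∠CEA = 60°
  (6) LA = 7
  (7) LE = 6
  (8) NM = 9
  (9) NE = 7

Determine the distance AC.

Step 1: By the law of cosines on triangle AEC: AC² = 9² + 12² − 2·9·12·cos(60°) = 117, so AC = 3·√13.

Therefore, the length of AC = 3·√13.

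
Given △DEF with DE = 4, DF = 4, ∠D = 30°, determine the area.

Area = (1/2)(4)(4) sin(30°) = (1/2)(4)(4)(1/2) = 4

4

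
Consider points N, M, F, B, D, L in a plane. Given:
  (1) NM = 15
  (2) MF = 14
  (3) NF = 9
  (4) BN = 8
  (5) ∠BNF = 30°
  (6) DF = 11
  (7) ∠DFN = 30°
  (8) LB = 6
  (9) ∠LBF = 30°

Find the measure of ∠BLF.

Step 1: By the law of cosines on triangle BNF: BF² = 8² + 9² − 2·8·9·cos(30°) = 20.29, so BF ≈ 4.5.
Step 2: By the law of cosines on triangle LBF: LF² = 6² + 4.5² − 2·6·4.5·cos(30°) = 9.48, so LF ≈ 3.08.
Step 3: By the inverse law of cosines on triangle BLF: cos(∠BLF) = (6² + 3.08² − 4.5²) / (2·6·3.08) = 25.19/36.94 = 0.6817, so ∠BLF = 47.02°.

Therefore, the measure of angle ∠BLF = 47.02°.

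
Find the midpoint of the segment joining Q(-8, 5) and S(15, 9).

The midpoint is the point halfway along the segment.
Move half the horizontal distance: -8 + (15 - -8)/2 = -8 + 23/2 = 7/2
Move half the vertical distance: 5 + (9 - 5)/2 = 5 + 4/2 = 7
Midpoint = (7/2, 7)

(7/2, 7)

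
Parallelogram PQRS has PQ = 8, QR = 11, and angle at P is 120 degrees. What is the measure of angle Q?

Opposite sides of a parallelogram are parallel, so consecutive angles form co-interior angles on a transversal.
Co-interior angles sum to 180°, giving angle Q = 180 - 120 = 60 degrees.

60 degrees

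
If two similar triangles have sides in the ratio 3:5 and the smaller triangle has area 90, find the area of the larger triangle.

For similar figures, the area ratio equals the square of the side ratio.
Side ratio (the smaller triangle to the larger triangle) = 3:5, so area ratio = 3^2:5^2 = 9:25.
If the area of the smaller triangle is 90, then the area of the larger triangle = 90 * (25/9) = 250.

250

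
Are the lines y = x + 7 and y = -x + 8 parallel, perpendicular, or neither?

Slope of line 1: m1 = 1
Slope of line 2: m2 = -1
m1 * m2 = (1) * (-1) = -1 = -1, so the lines are perpendicular.

Perpendicular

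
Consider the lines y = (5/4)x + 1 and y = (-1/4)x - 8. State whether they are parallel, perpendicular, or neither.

Slope of line 1: m1 = 5/4
Slope of line 2: m2 = -1/4
For parallel lines we need equal slopes: 5/4 != -1/4.
For perpendicular lines we need m1*m2 = -1: (5/4)(-1/4) = -5/16 != -1.
Since neither condition holds, the lines are neither parallel nor perpendicular.

Neither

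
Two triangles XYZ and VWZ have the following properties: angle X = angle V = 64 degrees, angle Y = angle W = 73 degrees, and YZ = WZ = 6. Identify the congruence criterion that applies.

The given information matches AAS: Two pairs of corresponding angles and a non-included side are equal (Angle-Angle-Side).

AAS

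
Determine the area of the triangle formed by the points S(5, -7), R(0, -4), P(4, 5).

Using the Shoelace formula for a triangle:
Area = (1/2)|x0(y1 - y2) + x1(y2 - y0) + x2(y0 - y1)|
Area = (1/2)|5(-4 - 5) + 0(5 - -7) + 4(-7 - -4)|
Area = (1/2)|-45 + 0 + -12|
Area = (1/2)|-57|
Area = (1/2)(57)
Area = 57/2

57/2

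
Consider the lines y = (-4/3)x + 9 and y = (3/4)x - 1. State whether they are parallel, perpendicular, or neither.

Slope of line 1: m1 = -4/3
Slope of line 2: m2 = 3/4
m1 * m2 = (-4/3) * (3/4) = -1 = -1, so the lines are perpendicular.

Perpendicular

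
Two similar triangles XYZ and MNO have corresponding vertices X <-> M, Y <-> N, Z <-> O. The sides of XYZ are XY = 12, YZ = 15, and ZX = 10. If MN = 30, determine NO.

k = 30/12 = 5/2. NO = 5/2 * 15 = 75/2.

75/2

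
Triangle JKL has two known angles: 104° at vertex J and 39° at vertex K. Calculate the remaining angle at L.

angle L = 180 - 104 - 39 = 37 degrees.

37 degrees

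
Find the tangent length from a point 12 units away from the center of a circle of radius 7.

tangent = √(d² - r²) = √(12² - 7²) = √(144 - 49) = √95 = sqrt(95)

sqrt(95)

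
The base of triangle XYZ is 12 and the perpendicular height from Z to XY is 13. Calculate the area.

A triangle's area is half the area of a rectangle with the same base and height.
Area = (1/2) * 12 * 13 = 78.

78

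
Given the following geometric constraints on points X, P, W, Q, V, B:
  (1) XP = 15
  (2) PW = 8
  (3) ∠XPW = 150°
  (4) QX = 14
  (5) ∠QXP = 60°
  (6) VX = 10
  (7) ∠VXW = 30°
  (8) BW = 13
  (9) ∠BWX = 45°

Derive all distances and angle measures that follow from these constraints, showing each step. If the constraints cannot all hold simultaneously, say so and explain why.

The constraints are consistent.

Step 1: From XP = 15, PW = 8, and ∠XPW = 150°, by the law of cosines:
  XW² = XP² + PW² - 2·XP·PW·cos(150°) = 225 + 64 + 207.8 = 496.8
  XW ≈ 22.29

Step 2: From PX = 15, XQ = 14, and ∠PXQ = 60°, by the law of cosines:
  PQ² = PX² + XQ² - 2·PX·XQ·cos(60°) = 225 + 196 - 210 = 211
  PQ ≈ 14.53

Step 3: From XW = 22.29, WB = 13, and ∠XWB = 45°, by the law of cosines:
  XB² = XW² + WB² - 2·XW·WB·cos(45°) = 496.8 + 169 - 409.8 = 256
  XB ≈ 16

Step 4: From WX = 22.29, XV = 10, and ∠WXV = 30°, by the law of cosines:
  WV² = WX² + XV² - 2·WX·XV·cos(30°) = 496.8 + 100 - 386.1 = 210.8
  WV ≈ 14.52

Step 5: From XP = 15, XW = 22.29, PW = 8, by the inverse law of cosines:
  cos(∠PXW) = (XP² + XW² - PW²) / (2·XP·XW)
  ∠PXW = 10.34°

Step 6: From PQ = 14.53, PX = 15, QX = 14, by the inverse law of cosines:
  cos(∠QPX) = (PQ² + PX² - QX²) / (2·PQ·PX)
  ∠QPX = 56.58°

Step 7: From WP = 8, WX = 22.29, PX = 15, by the inverse law of cosines:
  cos(∠PWX) = (WP² + WX² - PX²) / (2·WP·WX)
  ∠PWX = 19.66°

Step 8: From QP = 14.53, QX = 14, PX = 15, by the inverse law of cosines:
  cos(∠PQX) = (QP² + QX² - PX²) / (2·QP·QX)
  ∠PQX = 63.42°

Step 9: From XB = 16, XW = 22.29, BW = 13, by the inverse law of cosines:
  cos(∠BXW) = (XB² + XW² - BW²) / (2·XB·XW)
  ∠BXW = 35.06°

Step 10: From WV = 14.52, WX = 22.29, VX = 10, by the inverse law of cosines:
  cos(∠VWX) = (WV² + WX² - VX²) / (2·WV·WX)
  ∠VWX = 20.15°

Step 11: From VW = 14.52, VX = 10, WX = 22.29, by the inverse law of cosines:
  cos(∠WVX) = (VW² + VX² - WX²) / (2·VW·VX)
  ∠WVX = 129.85°

Step 12: From BW = 13, BX = 16, WX = 22.29, by the inverse law of cosines:
  cos(∠WBX) = (BW² + BX² - WX²) / (2·BW·BX)
  ∠WBX = 99.94°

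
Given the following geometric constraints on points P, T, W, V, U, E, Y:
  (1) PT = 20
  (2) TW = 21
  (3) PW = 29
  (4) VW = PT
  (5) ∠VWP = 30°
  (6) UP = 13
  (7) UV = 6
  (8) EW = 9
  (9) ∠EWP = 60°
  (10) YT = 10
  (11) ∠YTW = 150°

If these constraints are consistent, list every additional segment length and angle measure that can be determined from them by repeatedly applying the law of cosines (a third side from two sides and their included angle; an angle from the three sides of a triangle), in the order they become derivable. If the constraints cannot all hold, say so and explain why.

The constraints are consistent. Derivable facts, in order:
After 1 step:
- PE ≈ 25.71
- PV ≈ 15.38
- WY ≈ 30.08
- ∠PTW = 90°
- ∠PWT = 43.6°
- ∠TPW = 46.4°
After 2 steps:
- ∠EPW = 17.65°
- ∠PEW = 102.35°
- ∠PUV = 101.62°
- ∠PVU = 55.91°
- ∠PVW = 109.43°
- ∠TWY = 9.57°
- ∠TYW = 20.43°
- ∠UPV = 22.47°
- ∠VPW = 40.57°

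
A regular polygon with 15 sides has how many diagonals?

The number of diagonals in an n-gon is n(n - 3)/2.
For n = 15: 15(15 - 3)/2 = 15 × 12 / 2 = 90.

90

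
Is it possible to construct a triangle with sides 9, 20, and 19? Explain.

Check all three triangle inequalities:
9 + 20 = 29 > 19 ✓
9 + 19 = 28 > 20 ✓
20 + 19 = 39 > 9 ✓
All conditions hold, so these sides form a valid triangle.

Yes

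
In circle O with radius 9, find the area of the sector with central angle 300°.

The full circle has area πr² = π(9)² = 81*pi.
The sector covers 300° out of 360°, a fraction of 5/6.
Sector area = 81*pi × 5/6 = 135*pi/2.

135*pi/2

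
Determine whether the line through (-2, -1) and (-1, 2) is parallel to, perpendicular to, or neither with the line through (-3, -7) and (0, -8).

Slope of line 1: m1 = (2 - -1)/(-1 - -2) = 3/1 = 3
Slope of line 2: m2 = (-8 - -7)/(0 - -3) = -1/3 = -1/3
m1 * m2 = -1, so perpendicular.

Perpendicular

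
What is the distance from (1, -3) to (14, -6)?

The horizontal distance is |14 - 1| = 13 and the vertical distance is |-6 - -3| = 3.
By the Pythagorean theorem, d = sqrt(13^2 + 3^2) = sqrt(178).

sqrt(178)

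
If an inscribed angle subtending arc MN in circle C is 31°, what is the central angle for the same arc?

The inscribed angle theorem states that a central angle is always twice any inscribed angle that subtends the same arc.
Since the inscribed angle is 31°, the central angle = 2 × 31° = 62°.

62°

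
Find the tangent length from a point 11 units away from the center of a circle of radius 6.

Let T be the point of tangency. Then QT ⊥ MT (radius ⊥ tangent).
In right triangle QTM: QM² = QT² + MT²
11² = 6² + MT²
MT² = 85, MT = sqrt(85)

sqrt(85)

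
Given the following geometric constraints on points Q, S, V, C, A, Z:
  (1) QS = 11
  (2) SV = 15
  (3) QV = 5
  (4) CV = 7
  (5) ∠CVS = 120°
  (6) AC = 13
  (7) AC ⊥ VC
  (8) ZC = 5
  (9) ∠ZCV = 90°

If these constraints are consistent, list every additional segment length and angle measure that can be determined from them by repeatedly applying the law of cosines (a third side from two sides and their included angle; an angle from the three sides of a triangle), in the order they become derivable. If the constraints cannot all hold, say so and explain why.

The constraints are consistent. Derivable facts, in order:
After 1 step:
- SC ≈ 19.47
- VA ≈ 14.76
- VZ = √74
- ∠QSV = 13.41°
- ∠QVS = 30.68°
- ∠SQV = 135.9°
After 2 steps:
- ∠AVC = 61.7°
- ∠CAV = 28.3°
- ∠CSV = 18.14°
- ∠CVZ = 35.54°
- ∠CZV = 54.46°
- ∠SCV = 41.86°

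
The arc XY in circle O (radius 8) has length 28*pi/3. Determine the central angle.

The full circumference is 2πr = 16*pi.
The arc is 28*pi/3 / 16*pi = 7/12 of the full circle.
So the central angle = 7/12 × 360° = 210°.

210°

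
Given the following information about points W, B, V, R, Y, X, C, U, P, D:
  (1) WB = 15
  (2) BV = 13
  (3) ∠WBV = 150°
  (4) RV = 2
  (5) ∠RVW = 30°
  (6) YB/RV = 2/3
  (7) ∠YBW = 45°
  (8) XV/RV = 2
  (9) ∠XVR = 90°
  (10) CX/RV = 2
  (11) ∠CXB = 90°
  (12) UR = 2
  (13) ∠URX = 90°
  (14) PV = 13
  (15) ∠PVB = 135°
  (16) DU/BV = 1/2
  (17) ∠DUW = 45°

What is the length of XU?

From the given relations: XV = 2·RV = 2·2 = 4.
Step 1: By the law of cosines on triangle XVR: XR² = 4² + 2² − 2·4·2·cos(90°) = 20, so XR = 2·√5.
Step 2: By the law of cosines on triangle XRU: XU² = (2·√5)² + 2² − 2·2·√5·2·cos(90°) = 24, so XU = 2·√6.

Therefore, the length of XU = 2·√6.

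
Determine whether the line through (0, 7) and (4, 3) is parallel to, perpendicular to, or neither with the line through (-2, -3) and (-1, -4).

Slope of line 1: m1 = (3 - 7)/(4 - 0) = -4/4 = -1
Slope of line 2: m2 = (-4 - -3)/(-1 - -2) = -1/1 = -1
Since m1 = m2 = -1, the lines are parallel.

Parallel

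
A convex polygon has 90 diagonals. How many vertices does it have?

Using d = n(n - 3)/2, we solve 90 = n(n - 3)/2.
So n(n - 3) = 180.
Testing n = 15: 15 * 12 = 180 = 180. Correct.
The polygon has 15 sides.

15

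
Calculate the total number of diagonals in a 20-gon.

Total line segments between 20 vertices = C(20,2) = 190.
Subtract the 20 sides: 190 - 20 = 170 diagonals.

170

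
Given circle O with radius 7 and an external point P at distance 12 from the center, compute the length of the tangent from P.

tangent = √(d² - r²) = √(12² - 7²) = √(144 - 49) = √95 = sqrt(95)

sqrt(95)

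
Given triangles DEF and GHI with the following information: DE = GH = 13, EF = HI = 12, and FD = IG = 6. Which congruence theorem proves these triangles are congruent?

The given information provides:
DE = GH = 13, EF = HI = 12, and FD = IG = 6
This matches the SSS congruence theorem.
All three pairs of corresponding sides are equal (Side-Side-Side).

SSS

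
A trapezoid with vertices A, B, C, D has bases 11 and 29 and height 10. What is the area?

Area of a trapezoid = (base1 + base2) * height / 2
Area = (11 + 29) * 10 / 2
Area = 40 * 10 / 2
Area = 400 / 2
Area = 200

200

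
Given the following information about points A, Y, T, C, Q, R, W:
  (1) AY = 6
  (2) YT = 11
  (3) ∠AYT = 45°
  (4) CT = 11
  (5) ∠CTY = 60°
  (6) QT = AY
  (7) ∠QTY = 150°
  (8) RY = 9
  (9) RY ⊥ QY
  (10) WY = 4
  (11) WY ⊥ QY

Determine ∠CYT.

Step 1: By the law of cosines on triangle YTC: YC² = 11² + 11² − 2·11·11·cos(60°) = 121, so YC = 11.
Step 2: By the inverse law of cosines on triangle CYT: cos(∠CYT) = (11² + 11² − 11²) / (2·11·11) = 121/242 = 0.5, so ∠CYT = 60°.

Therefore, the measure of angle ∠CYT = 60°.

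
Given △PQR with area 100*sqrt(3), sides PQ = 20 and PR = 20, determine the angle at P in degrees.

sin(C) = 2 * 100*sqrt(3) / (20 * 20) = sqrt(3)/2, so C = arcsin(sqrt(3)/2) = 60°.
Since sin(180° - C) = sin(C), the obtuse angle 120° gives the same area, so C = 60° or C = 120°.

60° or 120°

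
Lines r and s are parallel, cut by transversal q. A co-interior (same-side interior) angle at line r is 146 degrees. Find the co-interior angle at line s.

Co-interior angles (same-side interior) formed by parallel lines and a transversal are supplementary (sum to 180 degrees).
The given angle is 146 degrees.
The co-interior angle = 180 - 146 = 34 degrees.

34 degrees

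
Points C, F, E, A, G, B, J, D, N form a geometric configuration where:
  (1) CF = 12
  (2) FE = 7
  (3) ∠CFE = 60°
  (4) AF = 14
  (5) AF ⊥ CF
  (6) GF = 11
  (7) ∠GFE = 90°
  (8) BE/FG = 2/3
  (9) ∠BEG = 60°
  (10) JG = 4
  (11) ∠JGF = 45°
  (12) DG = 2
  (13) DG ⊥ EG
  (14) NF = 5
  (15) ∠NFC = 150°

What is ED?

Step 1: By the law of cosines on triangle EFG: EG² = 7² + 11² − 2·7·11·cos(90°) = 170, so EG = √170.
Step 2: By the law of cosines on triangle EGD: ED² = √170² + 2² − 2·√170·2·cos(90°) = 174, so ED = √174.

Therefore, the length of ED = √174.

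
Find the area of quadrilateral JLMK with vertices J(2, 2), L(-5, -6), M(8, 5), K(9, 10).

The Shoelace formula works by pairing each vertex with the next (cycling back to the first).
For each pair, compute x_i*y_(i+1) - x_(i+1)*y_i:
  (2*-6 - -5*2) = -2
  (-5*5 - 8*-6) = 23
  (8*10 - 9*5) = 35
  (9*2 - 2*10) = -2
Taking half the absolute value of the total: Area = (1/2)(54) = 27.

27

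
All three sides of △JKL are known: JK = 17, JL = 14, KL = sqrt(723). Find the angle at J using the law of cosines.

When all three sides of a triangle are known, the law of cosines can be rearranged to find any angle.
cos(C) = (a² + b² - c²) / (2ab) gives cos(J) = -1/2.
Taking the inverse cosine: J = 120°.

120°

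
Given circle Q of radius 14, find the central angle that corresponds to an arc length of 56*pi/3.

θ = 360 × 56*pi/3 / (2π × 14) = 240° (rearranging arc length formula).

240°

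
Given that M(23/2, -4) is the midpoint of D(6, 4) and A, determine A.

Using the midpoint formula: M = ((x1 + x2)/2, (y1 + y2)/2)
We know M = (23/2, -4) and D = (6, 4)
For x: 23/2 = (6 + x2)/2, so x2 = 2*23/2 - 6 = 17
For y: -4 = (4 + y2)/2, so y2 = 2*-4 - 4 = -12
A = (17, -12)

(17, -12)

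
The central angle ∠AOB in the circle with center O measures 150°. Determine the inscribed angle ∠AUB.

An inscribed angle intercepts an arc from a point on the circle, while the central angle intercepts the same arc from the center.
The inscribed angle is always half the central angle: 150° / 2 = 75°.

75°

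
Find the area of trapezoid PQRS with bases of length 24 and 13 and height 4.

Area = (24 + 13) * 4 / 2 = 148 / 2 = 74

74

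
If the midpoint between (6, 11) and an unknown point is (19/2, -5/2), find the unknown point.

Using the midpoint formula: M = ((x1 + x2)/2, (y1 + y2)/2)
We know M = (19/2, -5/2) and M = (6, 11)
For x: 19/2 = (6 + x2)/2, so x2 = 2*19/2 - 6 = 13
For y: -5/2 = (11 + y2)/2, so y2 = 2*-5/2 - 11 = -16
J = (13, -16)

(13, -16)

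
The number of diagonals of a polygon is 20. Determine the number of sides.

Using d = n(n - 3)/2, we solve 20 = n(n - 3)/2.
So n(n - 3) = 40.
Testing n = 8: 8 * 5 = 40 = 40. Correct.
The polygon has 8 sides.

8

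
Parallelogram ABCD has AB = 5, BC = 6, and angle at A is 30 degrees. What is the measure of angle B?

Opposite sides of a parallelogram are parallel, so consecutive angles form co-interior angles on a transversal.
Co-interior angles sum to 180°, giving angle B = 180 - 30 = 150 degrees.

150 degrees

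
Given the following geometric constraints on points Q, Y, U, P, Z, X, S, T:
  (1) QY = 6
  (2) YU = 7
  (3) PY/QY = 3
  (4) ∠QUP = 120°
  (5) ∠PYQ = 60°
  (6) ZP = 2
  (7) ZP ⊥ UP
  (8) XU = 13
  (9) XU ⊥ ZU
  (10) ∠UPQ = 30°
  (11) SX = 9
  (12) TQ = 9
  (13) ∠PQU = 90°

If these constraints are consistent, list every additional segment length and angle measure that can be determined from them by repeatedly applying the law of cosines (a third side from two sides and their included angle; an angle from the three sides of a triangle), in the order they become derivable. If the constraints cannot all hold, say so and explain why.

These constraints are not satisfiable: (4), (10) and (13) are the three interior angles of triangle QUP, which must sum to 180°, but 120° + 30° + 90° = 240°. No planar figure meets all of them, so nothing further can be derived.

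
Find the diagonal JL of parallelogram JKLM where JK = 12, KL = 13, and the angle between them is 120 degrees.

Using the law of cosines:
d^2 = 12^2 + 13^2 - 2(12)(13)cos(120 degrees)
d^2 = 144 + 169 - 312*-1/2
d^2 = 469
d = sqrt(469)

sqrt(469)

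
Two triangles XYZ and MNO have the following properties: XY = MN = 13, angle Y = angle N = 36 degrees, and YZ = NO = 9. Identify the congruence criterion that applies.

Consider the given information: XY = MN = 13, angle Y = angle N = 36 degrees, and YZ = NO = 9
This is not SSS or AAS: SSS requires all three pairs of sides, but we don't have that. AAS requires two angles and a non-included side.
The correct criterion is SAS. Two pairs of corresponding sides and the included angle are equal (Side-Angle-Side).

SAS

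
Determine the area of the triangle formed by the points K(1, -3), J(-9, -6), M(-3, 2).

Shoelace: Area = (1/2)|1(-6-2) + -9(2--3) + -3(-3--6)| = (1/2)(62) = 31

31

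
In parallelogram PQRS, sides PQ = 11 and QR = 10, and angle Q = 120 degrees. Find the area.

The area of a parallelogram equals the product of two adjacent sides times the sine of the included angle.
This is because the height equals 10 * sin(120°) = 5*sqrt(3).
Area = 11 * 5*sqrt(3) = 55*sqrt(3)

55*sqrt(3)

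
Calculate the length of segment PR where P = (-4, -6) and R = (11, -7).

d = sqrt((11 - -4)^2 + (-7 - -6)^2)
d = sqrt(15^2 + -1^2)
d = sqrt(225 + 1)
d = sqrt(226)

sqrt(226)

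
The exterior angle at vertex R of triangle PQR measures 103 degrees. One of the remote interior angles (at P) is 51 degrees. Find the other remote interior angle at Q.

The exterior angle theorem states that an exterior angle equals the sum of the two non-adjacent interior angles.
So 103 = 51 + angle Q, which gives angle Q = 103 - 51 = 52 degrees.

52 degrees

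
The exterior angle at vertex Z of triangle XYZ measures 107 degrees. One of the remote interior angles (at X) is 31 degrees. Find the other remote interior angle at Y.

angle Y = 107 - 31 = 76 degrees (exterior angle theorem).

76 degrees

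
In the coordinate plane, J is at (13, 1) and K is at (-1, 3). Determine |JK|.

The horizontal distance is |-1 - 13| = 14 and the vertical distance is |3 - 1| = 2.
By the Pythagorean theorem, d = sqrt(14^2 + 2^2) = sqrt(200) = 10*sqrt(2).

10*sqrt(2)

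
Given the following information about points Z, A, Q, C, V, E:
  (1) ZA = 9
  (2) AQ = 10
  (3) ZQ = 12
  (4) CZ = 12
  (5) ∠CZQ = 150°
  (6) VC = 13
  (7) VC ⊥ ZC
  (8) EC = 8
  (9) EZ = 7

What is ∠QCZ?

Step 1: By the law of cosines on triangle CZQ: CQ² = 12² + 12² − 2·12·12·cos(150°) = 537.42, so CQ ≈ 23.18.
Step 2: By the inverse law of cosines on triangle QCZ: cos(∠QCZ) = (23.18² + 12² − 12²) / (2·23.18·12) = 537.42/556.37 = 0.9659, so ∠QCZ = 15°.

Therefore, the measure of angle ∠QCZ = 15°.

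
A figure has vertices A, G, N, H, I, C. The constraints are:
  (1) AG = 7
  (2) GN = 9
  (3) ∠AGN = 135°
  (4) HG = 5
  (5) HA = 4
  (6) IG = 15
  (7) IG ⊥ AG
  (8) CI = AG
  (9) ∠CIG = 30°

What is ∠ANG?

Step 1: By the law of cosines on triangle NGA: NA² = 9² + 7² − 2·9·7·cos(135°) = 219.1, so NA ≈ 14.8.
Step 2: By the inverse law of cosines on triangle ANG: cos(∠ANG) = (14.8² + 9² − 7²) / (2·14.8·9) = 251.1/266.43 = 0.9424, so ∠ANG = 19.54°.

Therefore, the measure of angle ∠ANG = 19.54°.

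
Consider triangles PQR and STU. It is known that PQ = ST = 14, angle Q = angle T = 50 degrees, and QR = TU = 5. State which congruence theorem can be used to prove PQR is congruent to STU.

The given information provides:
PQ = ST = 14, angle Q = angle T = 50 degrees, and QR = TU = 5
This matches the SAS congruence theorem.
Two pairs of corresponding sides and the included angle are equal (Side-Angle-Side).

SAS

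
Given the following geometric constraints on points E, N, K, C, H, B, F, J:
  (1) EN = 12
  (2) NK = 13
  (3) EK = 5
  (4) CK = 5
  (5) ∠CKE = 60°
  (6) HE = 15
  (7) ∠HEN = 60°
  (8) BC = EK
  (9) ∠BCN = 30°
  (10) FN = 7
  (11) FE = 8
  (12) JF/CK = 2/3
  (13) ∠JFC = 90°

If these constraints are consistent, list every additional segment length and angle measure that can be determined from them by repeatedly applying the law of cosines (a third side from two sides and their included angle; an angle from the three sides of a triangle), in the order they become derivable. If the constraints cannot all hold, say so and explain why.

The constraints are consistent. Derivable facts, in order:
After 1 step:
- EC = 5
- NH = 3·√21
- ∠EFN = 106.07°
- ∠EKN = 67.38°
- ∠ENF = 39.84°
- ∠ENK = 22.62°
- ∠FEN = 34.09°
- ∠KEN = 90°
After 2 steps:
- ∠CEK = 60°
- ∠ECK = 60°
- ∠EHN = 49.11°
- ∠ENH = 70.89°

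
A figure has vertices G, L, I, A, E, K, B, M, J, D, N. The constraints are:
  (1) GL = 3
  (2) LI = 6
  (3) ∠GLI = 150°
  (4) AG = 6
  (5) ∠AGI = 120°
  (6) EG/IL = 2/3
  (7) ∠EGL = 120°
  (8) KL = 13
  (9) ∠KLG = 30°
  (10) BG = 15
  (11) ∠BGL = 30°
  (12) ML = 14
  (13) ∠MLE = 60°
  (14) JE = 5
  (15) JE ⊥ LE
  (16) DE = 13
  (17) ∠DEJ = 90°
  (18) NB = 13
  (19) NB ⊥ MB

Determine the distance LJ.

From the given relations: EG = 2/3·IL = 2/3·6 = 4.
Step 1: By the law of cosines on triangle LGE: LE² = 3² + 4² − 2·3·4·cos(120°) = 37, so LE = √37.
Step 2: By the law of cosines on triangle LEJ: LJ² = √37² + 5² − 2·√37·5·cos(90°) = 62, so LJ = √62.

Therefore, the length of LJ = √62.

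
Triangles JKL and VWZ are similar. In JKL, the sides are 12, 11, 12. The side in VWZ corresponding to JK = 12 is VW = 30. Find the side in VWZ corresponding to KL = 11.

Similar triangles have proportional sides. Setting up the proportion:
VW / JK = WZ / KL
30 / 12 = WZ / 11
WZ = 11 * 30 / 12 = 55/2.

55/2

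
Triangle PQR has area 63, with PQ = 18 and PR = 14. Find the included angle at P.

sin(C) = 2 * 63 / (18 * 14) = 1/2, so C = arcsin(1/2) = 30°.
Since sin(180° - C) = sin(C), the obtuse angle 150° gives the same area, so C = 30° or C = 150°.

30° or 150°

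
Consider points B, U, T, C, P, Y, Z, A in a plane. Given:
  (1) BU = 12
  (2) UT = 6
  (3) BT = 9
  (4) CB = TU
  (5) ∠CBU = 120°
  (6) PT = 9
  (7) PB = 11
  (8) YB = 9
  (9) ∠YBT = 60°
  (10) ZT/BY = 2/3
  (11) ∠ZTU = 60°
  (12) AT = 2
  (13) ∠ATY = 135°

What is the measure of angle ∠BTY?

Step 1: By the law of cosines on triangle TBY: TY² = 9² + 9² − 2·9·9·cos(60°) = 81, so TY = 9.
Step 2: By the inverse law of cosines on triangle BTY: cos(∠BTY) = (9² + 9² − 9²) / (2·9·9) = 81/162 = 0.5, so ∠BTY = 60°.

Therefore, the measure of angle ∠BTY = 60°.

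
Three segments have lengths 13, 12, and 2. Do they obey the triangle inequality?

Sort the sides: 2, 12, 13.
It suffices to check that the sum of the two smallest exceeds the largest:
2 + 12 = 14 > 13. ✓
Yes, a valid triangle can be formed.

Yes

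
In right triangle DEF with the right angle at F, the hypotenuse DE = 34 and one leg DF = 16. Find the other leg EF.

Rearranging the Pythagorean theorem to solve for the unknown leg:
leg^2 = hypotenuse^2 - known_leg^2 = 1156 - 256 = 900
leg = sqrt(900) = 30.

30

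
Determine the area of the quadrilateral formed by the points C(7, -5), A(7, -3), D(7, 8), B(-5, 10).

Shoelace: sum of cross terms = 156, Area = (1/2)|156| = 78

78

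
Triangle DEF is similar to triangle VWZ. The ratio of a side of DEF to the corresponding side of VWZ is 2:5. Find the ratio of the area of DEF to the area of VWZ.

Area ratio = (side ratio)^2 = (2/5)^2 = 4:25.

4:25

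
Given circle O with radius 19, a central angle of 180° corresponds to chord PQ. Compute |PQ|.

Chord length = 2r sin(θ/2)
= 2 × 19 × sin(180°/2)
= 2 × 19 × sin(90°)
= 38

38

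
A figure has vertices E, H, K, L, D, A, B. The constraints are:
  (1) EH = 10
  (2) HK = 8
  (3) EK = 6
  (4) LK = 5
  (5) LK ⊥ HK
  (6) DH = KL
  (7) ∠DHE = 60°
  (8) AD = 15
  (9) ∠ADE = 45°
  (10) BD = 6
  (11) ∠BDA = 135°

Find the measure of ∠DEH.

From the given relations: DH = KL = 5.
Step 1: By the law of cosines on triangle EHD: ED² = 10² + 5² − 2·10·5·cos(60°) = 75, so ED = 5·√3.
Step 2: By the inverse law of cosines on triangle DEH: cos(∠DEH) = ((5·√3)² + 10² − 5²) / (2·5·√3·10) = 150/173.21 = 0.866, so ∠DEH = 30°.

Therefore, the measure of angle ∠DEH = 30°.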